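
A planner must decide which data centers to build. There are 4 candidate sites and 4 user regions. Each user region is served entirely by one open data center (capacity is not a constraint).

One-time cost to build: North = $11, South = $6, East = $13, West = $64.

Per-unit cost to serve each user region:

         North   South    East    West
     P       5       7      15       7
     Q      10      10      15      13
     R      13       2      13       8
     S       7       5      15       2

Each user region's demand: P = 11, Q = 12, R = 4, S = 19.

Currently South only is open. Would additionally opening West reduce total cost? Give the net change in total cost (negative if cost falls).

No — net change +7 (cost rises by 7).

Current service cost with {South}: 300.
Adding West: each user region re-picks its cheapest; new service cost 243, saving 57.
Extra fixed cost: 64. Net change = 64 − 57 = 7.
(Totals: 306 → 313.)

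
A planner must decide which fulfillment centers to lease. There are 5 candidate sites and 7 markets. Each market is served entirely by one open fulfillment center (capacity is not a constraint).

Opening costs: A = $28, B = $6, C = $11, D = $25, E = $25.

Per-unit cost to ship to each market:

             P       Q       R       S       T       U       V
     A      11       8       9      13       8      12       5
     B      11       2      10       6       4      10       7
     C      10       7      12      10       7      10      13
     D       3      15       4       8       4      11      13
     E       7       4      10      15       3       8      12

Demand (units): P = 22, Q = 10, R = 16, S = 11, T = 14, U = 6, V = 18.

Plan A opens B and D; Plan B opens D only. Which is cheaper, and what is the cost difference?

Plan A: {B, D}: P→D 3·22=66, Q→B 2·10=20, R→D 4·16=64, S→B 6·11=66, T→B 4·14=56, U→B 10·6=60, V→B 7·18=126. Service 458; fixed 31; total 489.
Plan B: {D}: P→D 3·22=66, Q→D 15·10=150, R→D 4·16=64, S→D 8·11=88, T→D 4·14=56, U→D 11·6=66, V→D 13·18=234. Service 724; fixed 25; total 749.
Difference: |489 − 749| = 260.

Plan A is cheaper by 260.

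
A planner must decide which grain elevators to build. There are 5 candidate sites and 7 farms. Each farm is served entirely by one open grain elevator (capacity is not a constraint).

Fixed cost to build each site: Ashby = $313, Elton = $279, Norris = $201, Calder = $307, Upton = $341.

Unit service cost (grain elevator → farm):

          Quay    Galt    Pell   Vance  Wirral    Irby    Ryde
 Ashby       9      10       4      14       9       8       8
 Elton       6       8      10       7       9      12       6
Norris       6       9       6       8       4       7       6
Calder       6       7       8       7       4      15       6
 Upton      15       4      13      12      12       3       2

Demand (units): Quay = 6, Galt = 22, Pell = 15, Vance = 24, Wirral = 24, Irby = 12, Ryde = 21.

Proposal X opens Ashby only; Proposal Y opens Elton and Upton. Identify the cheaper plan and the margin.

Proposal X: {Ashby}: Quay→Ashby 9·6=54, Galt→Ashby 10·22=220, Pell→Ashby 4·15=60, Vance→Ashby 14·24=336, Wirral→Ashby 9·24=216, Irby→Ashby 8·12=96, Ryde→Ashby 8·21=168. Service 1150; fixed 313; total 1463.
Proposal Y: {Elton, Upton}: Quay→Elton 6·6=36, Galt→Upton 4·22=88, Pell→Elton 10·15=150, Vance→Elton 7·24=168, Wirral→Elton 9·24=216, Irby→Upton 3·12=36, Ryde→Upton 2·21=42. Service 736; fixed 620; total 1356.
Difference: |1463 − 1356| = 107.

Proposal Y is cheaper by 107.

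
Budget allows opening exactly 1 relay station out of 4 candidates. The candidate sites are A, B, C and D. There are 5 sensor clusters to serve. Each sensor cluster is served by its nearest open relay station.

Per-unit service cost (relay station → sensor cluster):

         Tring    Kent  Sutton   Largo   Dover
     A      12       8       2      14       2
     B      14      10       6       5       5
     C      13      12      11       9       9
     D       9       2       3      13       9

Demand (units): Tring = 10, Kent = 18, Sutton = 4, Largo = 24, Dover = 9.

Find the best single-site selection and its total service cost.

Choose B only; total service cost 509.

With exactly 1 open, each sensor cluster uses its cheapest among the chosen.
{B}: Tring→B 14·10=140, Kent→B 10·18=180, Sutton→B 6·4=24, Largo→B 5·24=120, Dover→B 5·9=45. Service cost 509.
{D}: service cost 531
{A}: service cost 626
Among all 4 size-1 choices, {B} is lowest.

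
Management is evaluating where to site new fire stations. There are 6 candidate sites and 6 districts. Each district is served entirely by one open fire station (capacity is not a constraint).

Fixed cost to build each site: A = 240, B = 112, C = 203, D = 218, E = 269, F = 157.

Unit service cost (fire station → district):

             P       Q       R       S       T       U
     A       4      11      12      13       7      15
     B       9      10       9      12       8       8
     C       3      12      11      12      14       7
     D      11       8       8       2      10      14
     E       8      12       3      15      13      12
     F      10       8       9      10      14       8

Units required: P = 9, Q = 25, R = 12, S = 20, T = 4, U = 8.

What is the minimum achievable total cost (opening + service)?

Minimum total cost: 805

For any fixed open set, each district goes to its cheapest open site; total = fixed + service.
{D}: P→D 11·9=99, Q→D 8·25=200, R→D 8·12=96, S→D 2·20=40, T→D 10·4=40, U→D 14·8=112. Service 587; fixed 218; total 805.
{B, D}: P→B 9·9=81, Q→D 8·25=200, R→D 8·12=96, S→D 2·20=40, T→B 8·4=32, U→B 8·8=64. Service 513; fixed 330; total 843.
{F}: P→F 10·9=90, Q→F 8·25=200, R→F 9·12=108, S→F 10·20=200, T→F 14·4=56, U→F 8·8=64. Service 718; fixed 157; total 875.
{A, B, C, D, E, F}: service 387 + fixed 1199 = 1586
No other subset beats 805.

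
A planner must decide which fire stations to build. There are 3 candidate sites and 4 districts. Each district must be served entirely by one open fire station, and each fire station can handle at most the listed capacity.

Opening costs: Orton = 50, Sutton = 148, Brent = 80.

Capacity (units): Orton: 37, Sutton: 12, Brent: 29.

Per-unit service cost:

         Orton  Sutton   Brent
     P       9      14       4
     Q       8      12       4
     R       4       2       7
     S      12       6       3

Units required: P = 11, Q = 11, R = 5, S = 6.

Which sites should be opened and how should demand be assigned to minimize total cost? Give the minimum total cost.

Minimum total cost: 256

Open {Orton, Brent}: P→Brent 4·11=44, Q→Brent 4·11=44, R→Orton 4·5=20, S→Brent 3·6=18.
Loads: Orton carries 5/37, Brent carries 28/29. Service 126; fixed 130; total 256.
Next best feasible plan costs 300.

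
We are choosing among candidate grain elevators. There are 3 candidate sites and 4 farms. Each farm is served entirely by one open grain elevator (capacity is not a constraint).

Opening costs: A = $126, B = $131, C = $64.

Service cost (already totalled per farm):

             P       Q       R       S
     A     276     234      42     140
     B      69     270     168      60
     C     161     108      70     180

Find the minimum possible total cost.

Minimum total cost: 502

For any fixed open set, each farm goes to its cheapest open site; total = fixed + service.
{B, C}: P→B 69, Q→C 108, R→C 70, S→B 60. Service 307; fixed 195; total 502.
{C}: service 519 + fixed 64 = 583
{A, B, C}: service 279 + fixed 321 = 600
No other subset beats 502.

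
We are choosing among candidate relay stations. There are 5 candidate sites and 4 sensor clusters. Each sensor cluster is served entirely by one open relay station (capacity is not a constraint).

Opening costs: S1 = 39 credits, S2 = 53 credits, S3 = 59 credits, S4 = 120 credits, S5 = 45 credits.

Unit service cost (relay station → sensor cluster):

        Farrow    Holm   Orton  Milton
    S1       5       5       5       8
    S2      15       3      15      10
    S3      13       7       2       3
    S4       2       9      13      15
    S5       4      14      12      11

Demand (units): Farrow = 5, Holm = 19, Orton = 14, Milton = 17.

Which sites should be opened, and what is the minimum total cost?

Open S1 and S3; minimum total cost 297.

For any fixed open set, each sensor cluster goes to its cheapest open site; total = fixed + service.
{S1, S3}: Farrow→S1 5·5=25, Holm→S1 5·19=95, Orton→S3 2·14=28, Milton→S3 3·17=51. Service 199; fixed 98; total 297.
{S1, S2, S3}: service 161 + fixed 151 = 312
{S2, S3}: Farrow→S3 13·5=65, Holm→S2 3·19=57, Orton→S3 2·14=28, Milton→S3 3·17=51. Service 201; fixed 112; total 313.
{S1, S2, S3, S4, S5}: service 146 + fixed 316 = 462
No other subset beats 297.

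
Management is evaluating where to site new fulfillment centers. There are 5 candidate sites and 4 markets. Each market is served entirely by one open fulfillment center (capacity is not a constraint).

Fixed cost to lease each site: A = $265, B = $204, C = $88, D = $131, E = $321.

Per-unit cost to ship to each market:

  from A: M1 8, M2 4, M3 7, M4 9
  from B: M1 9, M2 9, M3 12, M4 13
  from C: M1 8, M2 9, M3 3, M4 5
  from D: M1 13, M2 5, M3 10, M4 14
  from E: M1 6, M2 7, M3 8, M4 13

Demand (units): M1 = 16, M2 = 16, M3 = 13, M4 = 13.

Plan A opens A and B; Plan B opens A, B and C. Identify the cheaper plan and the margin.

Plan A: {A, B}: M1→A 8·16=128, M2→A 4·16=64, M3→A 7·13=91, M4→A 9·13=117. Service 400; fixed 469; total 869.
Plan B: {A, B, C}: M1→A 8·16=128, M2→A 4·16=64, M3→C 3·13=39, M4→C 5·13=65. Service 296; fixed 557; total 853.
Difference: |869 − 853| = 16.

Plan B is cheaper by 16.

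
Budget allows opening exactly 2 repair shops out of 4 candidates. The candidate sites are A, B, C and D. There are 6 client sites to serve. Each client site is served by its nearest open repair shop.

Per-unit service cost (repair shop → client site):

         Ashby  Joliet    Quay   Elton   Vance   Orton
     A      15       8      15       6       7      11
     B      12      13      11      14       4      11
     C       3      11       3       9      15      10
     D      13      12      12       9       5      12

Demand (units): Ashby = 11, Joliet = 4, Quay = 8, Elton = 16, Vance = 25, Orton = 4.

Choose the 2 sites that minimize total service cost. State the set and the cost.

Choose B and C; total service cost 385.

With exactly 2 open, each client site uses its cheapest among the chosen.
{B, C}: Ashby→C 3·11=33, Joliet→C 11·4=44, Quay→C 3·8=24, Elton→C 9·16=144, Vance→B 4·25=100, Orton→C 10·4=40. Service cost 385.
{A, C}: service cost 400
{C, D}: service cost 410
Among all 6 size-2 choices, {B, C} is lowest.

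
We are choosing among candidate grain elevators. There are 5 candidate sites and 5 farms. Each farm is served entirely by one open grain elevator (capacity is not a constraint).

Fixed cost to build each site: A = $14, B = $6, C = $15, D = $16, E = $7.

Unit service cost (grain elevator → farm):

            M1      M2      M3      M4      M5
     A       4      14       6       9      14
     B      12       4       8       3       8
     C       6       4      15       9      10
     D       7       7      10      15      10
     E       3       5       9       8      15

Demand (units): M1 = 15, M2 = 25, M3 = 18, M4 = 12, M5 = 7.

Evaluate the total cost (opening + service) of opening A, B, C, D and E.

Each farm is assigned to its cheapest site among the open ones.
{A, B, C, D, E}: M1→E 3·15=45, M2→B 4·25=100, M3→A 6·18=108, M4→B 3·12=36, M5→B 8·7=56. Service 345; fixed 58; total 403.

Total cost: 403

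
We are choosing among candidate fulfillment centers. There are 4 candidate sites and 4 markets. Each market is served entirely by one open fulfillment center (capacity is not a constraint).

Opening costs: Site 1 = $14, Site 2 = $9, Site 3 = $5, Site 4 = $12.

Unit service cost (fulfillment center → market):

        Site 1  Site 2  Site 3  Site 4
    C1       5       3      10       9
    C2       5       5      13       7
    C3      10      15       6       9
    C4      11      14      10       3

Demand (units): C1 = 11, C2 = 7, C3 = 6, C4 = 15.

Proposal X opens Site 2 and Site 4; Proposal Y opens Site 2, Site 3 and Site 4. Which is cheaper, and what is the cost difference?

Proposal Y is cheaper by 13.

Proposal X: {Site 2, Site 4}: C1→Site 2 3·11=33, C2→Site 2 5·7=35, C3→Site 4 9·6=54, C4→Site 4 3·15=45. Service 167; fixed 21; total 188.
Proposal Y: {Site 2, Site 3, Site 4}: C1→Site 2 3·11=33, C2→Site 2 5·7=35, C3→Site 3 6·6=36, C4→Site 4 3·15=45. Service 149; fixed 26; total 175.
Difference: |188 − 175| = 13.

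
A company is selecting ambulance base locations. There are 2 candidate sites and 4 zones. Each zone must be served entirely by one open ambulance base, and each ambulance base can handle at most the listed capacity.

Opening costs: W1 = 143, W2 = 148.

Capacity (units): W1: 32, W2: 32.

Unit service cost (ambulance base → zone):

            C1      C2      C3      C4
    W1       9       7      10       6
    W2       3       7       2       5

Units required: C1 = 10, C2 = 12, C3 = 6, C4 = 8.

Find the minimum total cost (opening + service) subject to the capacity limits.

Minimum total cost: 457

Open {W1, W2}: C1→W2 3·10=30, C2→W1 7·12=84, C3→W2 2·6=12, C4→W2 5·8=40.
Loads: W1 carries 12/32, W2 carries 24/32. Service 166; fixed 291; total 457.
Next best feasible plan costs 465.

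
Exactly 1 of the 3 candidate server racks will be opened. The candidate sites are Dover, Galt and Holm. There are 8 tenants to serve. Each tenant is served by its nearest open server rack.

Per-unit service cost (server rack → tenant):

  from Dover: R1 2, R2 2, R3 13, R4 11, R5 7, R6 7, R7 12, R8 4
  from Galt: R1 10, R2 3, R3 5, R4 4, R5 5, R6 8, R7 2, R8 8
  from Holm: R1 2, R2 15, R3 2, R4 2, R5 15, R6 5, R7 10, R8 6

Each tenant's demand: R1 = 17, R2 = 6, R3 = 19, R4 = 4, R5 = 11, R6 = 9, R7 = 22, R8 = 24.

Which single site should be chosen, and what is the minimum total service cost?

Choose Galt only; total service cost 662.

With exactly 1 open, each tenant uses its cheapest among the chosen.
{Galt}: R1→Galt 10·17=170, R2→Galt 3·6=18, R3→Galt 5·19=95, R4→Galt 4·4=16, R5→Galt 5·11=55, R6→Galt 8·9=72, R7→Galt 2·22=44, R8→Galt 8·24=192. Service cost 662.
{Holm}: service cost 744
{Dover}: service cost 837
Among all 3 size-1 choices, {Galt} is lowest.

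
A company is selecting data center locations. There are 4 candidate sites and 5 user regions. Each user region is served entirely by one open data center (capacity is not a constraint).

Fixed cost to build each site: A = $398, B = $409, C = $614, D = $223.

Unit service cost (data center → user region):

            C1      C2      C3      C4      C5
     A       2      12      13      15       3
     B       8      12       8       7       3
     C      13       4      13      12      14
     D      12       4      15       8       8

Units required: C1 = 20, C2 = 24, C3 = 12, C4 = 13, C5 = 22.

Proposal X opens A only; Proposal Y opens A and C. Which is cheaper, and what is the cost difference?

Proposal X: {A}: C1→A 2·20=40, C2→A 12·24=288, C3→A 13·12=156, C4→A 15·13=195, C5→A 3·22=66. Service 745; fixed 398; total 1143.
Proposal Y: {A, C}: C1→A 2·20=40, C2→C 4·24=96, C3→A 13·12=156, C4→C 12·13=156, C5→A 3·22=66. Service 514; fixed 1012; total 1526.
Difference: |1143 − 1526| = 383.

Proposal X is cheaper by 383.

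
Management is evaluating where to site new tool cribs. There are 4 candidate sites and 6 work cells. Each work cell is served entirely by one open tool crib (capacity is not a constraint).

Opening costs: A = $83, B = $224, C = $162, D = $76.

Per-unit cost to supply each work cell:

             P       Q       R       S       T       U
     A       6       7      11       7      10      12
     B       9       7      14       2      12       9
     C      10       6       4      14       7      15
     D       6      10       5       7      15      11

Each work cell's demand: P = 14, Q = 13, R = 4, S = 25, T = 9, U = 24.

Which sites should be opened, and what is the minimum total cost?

Open A only; minimum total cost 855.

For any fixed open set, each work cell goes to its cheapest open site; total = fixed + service.
{A}: P→A 6·14=84, Q→A 7·13=91, R→A 11·4=44, S→A 7·25=175, T→A 10·9=90, U→A 12·24=288. Service 772; fixed 83; total 855.
{B, D}: service 569 + fixed 300 = 869
{B}: service 647 + fixed 224 = 871
{A, B, C, D}: service 507 + fixed 545 = 1052
No other subset beats 855.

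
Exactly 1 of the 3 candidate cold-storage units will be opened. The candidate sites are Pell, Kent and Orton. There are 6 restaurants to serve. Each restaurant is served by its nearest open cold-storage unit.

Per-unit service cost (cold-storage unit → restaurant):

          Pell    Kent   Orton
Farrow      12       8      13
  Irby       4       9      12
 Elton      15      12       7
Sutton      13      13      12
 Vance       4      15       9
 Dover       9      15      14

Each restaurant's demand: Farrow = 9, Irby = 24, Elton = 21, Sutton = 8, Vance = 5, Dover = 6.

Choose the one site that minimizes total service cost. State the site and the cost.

Choose Pell only; total service cost 697.

With exactly 1 open, each restaurant uses its cheapest among the chosen.
{Pell}: Farrow→Pell 12·9=108, Irby→Pell 4·24=96, Elton→Pell 15·21=315, Sutton→Pell 13·8=104, Vance→Pell 4·5=20, Dover→Pell 9·6=54. Service cost 697.
{Orton}: service cost 777
{Kent}: service cost 809
Among all 3 size-1 choices, {Pell} is lowest.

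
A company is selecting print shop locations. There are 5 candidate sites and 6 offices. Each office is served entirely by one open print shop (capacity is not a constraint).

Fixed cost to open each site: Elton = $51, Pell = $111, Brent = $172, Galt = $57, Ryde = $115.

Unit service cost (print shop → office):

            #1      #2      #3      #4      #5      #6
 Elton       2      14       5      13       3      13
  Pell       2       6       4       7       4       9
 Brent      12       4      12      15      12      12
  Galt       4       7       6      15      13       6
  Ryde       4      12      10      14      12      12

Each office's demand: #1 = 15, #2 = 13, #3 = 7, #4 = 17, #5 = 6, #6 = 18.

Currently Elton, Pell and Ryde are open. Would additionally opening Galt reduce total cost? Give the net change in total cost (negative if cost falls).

Current service cost with {Elton, Pell, Ryde}: 435.
Adding Galt: each office re-picks its cheapest; new service cost 381, saving 54.
Extra fixed cost: 57. Net change = 57 − 54 = 3.
(Totals: 712 → 715.)

No — net change +3 (cost rises by 3).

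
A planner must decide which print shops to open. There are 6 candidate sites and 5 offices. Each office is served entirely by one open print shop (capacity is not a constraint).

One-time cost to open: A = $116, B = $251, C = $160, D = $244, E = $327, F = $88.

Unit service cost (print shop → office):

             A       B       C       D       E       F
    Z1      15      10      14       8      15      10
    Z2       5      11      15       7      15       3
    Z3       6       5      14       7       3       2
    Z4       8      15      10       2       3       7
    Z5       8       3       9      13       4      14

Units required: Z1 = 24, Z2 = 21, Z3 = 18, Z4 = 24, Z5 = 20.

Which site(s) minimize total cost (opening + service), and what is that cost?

For any fixed open set, each office goes to its cheapest open site; total = fixed + service.
{A, F}: Z1→F 10·24=240, Z2→F 3·21=63, Z3→F 2·18=36, Z4→F 7·24=168, Z5→A 8·20=160. Service 667; fixed 204; total 871.
{F}: service 787 + fixed 88 = 875
{B, F}: Z1→B 10·24=240, Z2→F 3·21=63, Z3→F 2·18=36, Z4→F 7·24=168, Z5→B 3·20=60. Service 567; fixed 339; total 906.
{A, B, C, D, E, F}: Z1→D 8·24=192, Z2→F 3·21=63, Z3→F 2·18=36, Z4→D 2·24=48, Z5→B 3·20=60. Service 399; fixed 1186; total 1585.
No other subset beats 871.

Open A and F; minimum total cost 871.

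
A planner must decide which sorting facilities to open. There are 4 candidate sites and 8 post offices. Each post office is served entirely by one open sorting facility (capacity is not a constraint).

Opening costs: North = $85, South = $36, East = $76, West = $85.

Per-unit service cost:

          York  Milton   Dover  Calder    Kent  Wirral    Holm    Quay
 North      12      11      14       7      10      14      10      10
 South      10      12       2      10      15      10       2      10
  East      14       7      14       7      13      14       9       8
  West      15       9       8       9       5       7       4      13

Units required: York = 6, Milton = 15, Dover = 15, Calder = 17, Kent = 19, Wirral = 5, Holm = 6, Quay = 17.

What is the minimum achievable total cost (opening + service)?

Minimum total cost: 789

For any fixed open set, each post office goes to its cheapest open site; total = fixed + service.
{South, East, West}: York→South 10·6=60, Milton→East 7·15=105, Dover→South 2·15=30, Calder→East 7·17=119, Kent→West 5·19=95, Wirral→West 7·5=35, Holm→South 2·6=12, Quay→East 8·17=136. Service 592; fixed 197; total 789.
{South, West}: service 690 + fixed 121 = 811
{North, South, West}: service 656 + fixed 206 = 862
{North, South, East, West}: service 592 + fixed 282 = 874
No other subset beats 789.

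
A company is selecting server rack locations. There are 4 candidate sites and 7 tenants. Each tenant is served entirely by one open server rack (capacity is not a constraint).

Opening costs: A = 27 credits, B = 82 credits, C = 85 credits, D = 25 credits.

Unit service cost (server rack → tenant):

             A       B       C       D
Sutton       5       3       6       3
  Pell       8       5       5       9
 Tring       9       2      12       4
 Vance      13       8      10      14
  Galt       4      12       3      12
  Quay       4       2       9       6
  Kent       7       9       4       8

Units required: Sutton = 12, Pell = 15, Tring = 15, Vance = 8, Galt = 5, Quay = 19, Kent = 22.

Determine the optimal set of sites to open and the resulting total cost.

For any fixed open set, each tenant goes to its cheapest open site; total = fixed + service.
{B, C}: Sutton→B 3·12=36, Pell→B 5·15=75, Tring→B 2·15=30, Vance→B 8·8=64, Galt→C 3·5=15, Quay→B 2·19=38, Kent→C 4·22=88. Service 346; fixed 167; total 513.
{A, B}: Sutton→B 3·12=36, Pell→B 5·15=75, Tring→B 2·15=30, Vance→B 8·8=64, Galt→A 4·5=20, Quay→B 2·19=38, Kent→A 7·22=154. Service 417; fixed 109; total 526.
{B, C, D}: service 346 + fixed 192 = 538
{A, B, C, D}: service 346 + fixed 219 = 565
No other subset beats 513.

Open B and C; minimum total cost 513.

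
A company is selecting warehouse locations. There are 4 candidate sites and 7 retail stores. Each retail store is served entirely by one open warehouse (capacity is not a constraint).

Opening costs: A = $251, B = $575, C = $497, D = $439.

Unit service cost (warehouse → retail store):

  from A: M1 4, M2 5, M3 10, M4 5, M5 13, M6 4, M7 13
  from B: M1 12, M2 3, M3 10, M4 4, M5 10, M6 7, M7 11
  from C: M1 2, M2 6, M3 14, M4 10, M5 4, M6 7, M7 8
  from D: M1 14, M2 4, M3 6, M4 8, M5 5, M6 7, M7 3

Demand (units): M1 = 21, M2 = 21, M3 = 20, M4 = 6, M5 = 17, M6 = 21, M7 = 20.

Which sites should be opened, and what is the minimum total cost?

Open A only; minimum total cost 1235.

For any fixed open set, each retail store goes to its cheapest open site; total = fixed + service.
{A}: M1→A 4·21=84, M2→A 5·21=105, M3→A 10·20=200, M4→A 5·6=30, M5→A 13·17=221, M6→A 4·21=84, M7→A 13·20=260. Service 984; fixed 251; total 1235.
{A, D}: service 547 + fixed 690 = 1237
{D}: M1→D 14·21=294, M2→D 4·21=84, M3→D 6·20=120, M4→D 8·6=48, M5→D 5·17=85, M6→D 7·21=147, M7→D 3·20=60. Service 838; fixed 439; total 1277.
{A, B, C, D}: service 461 + fixed 1762 = 2223
No other subset beats 1235.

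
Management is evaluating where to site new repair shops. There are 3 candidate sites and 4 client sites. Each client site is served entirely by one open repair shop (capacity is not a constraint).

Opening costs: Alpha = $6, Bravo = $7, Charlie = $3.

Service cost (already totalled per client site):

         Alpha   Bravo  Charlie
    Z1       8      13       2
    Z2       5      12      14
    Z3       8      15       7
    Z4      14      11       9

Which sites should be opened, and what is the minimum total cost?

Open Alpha and Charlie; minimum total cost 32.

For any fixed open set, each client site goes to its cheapest open site; total = fixed + service.
{Alpha, Charlie}: Z1→Charlie 2, Z2→Alpha 5, Z3→Charlie 7, Z4→Charlie 9. Service 23; fixed 9; total 32.
{Charlie}: Z1→Charlie 2, Z2→Charlie 14, Z3→Charlie 7, Z4→Charlie 9. Service 32; fixed 3; total 35.
{Alpha, Bravo, Charlie}: service 23 + fixed 16 = 39
No other subset beats 32.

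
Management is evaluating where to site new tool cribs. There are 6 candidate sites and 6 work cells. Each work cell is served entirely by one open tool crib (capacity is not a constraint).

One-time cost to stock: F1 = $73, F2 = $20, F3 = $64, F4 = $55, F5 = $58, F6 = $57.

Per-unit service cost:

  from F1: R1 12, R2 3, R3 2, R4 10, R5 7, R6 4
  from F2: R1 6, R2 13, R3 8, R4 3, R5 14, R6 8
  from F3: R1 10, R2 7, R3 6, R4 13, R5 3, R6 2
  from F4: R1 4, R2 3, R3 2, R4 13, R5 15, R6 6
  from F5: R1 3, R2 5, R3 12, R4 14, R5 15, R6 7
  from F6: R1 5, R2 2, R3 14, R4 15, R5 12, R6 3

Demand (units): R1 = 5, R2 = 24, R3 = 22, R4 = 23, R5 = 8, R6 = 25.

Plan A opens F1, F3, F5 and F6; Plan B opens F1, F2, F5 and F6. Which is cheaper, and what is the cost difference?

Plan A: {F1, F3, F5, F6}: R1→F5 3·5=15, R2→F6 2·24=48, R3→F1 2·22=44, R4→F1 10·23=230, R5→F3 3·8=24, R6→F3 2·25=50. Service 411; fixed 252; total 663.
Plan B: {F1, F2, F5, F6}: R1→F5 3·5=15, R2→F6 2·24=48, R3→F1 2·22=44, R4→F2 3·23=69, R5→F1 7·8=56, R6→F6 3·25=75. Service 307; fixed 208; total 515.
Difference: |663 − 515| = 148.

Plan B is cheaper by 148.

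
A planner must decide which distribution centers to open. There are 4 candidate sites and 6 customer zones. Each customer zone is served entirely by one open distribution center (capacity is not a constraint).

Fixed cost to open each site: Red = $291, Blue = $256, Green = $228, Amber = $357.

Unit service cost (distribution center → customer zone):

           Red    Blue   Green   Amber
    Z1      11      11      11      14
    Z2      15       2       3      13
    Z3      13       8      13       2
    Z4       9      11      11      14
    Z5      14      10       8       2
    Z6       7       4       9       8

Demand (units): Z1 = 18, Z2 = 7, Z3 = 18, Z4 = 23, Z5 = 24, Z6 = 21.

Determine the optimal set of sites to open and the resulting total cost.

For any fixed open set, each customer zone goes to its cheapest open site; total = fixed + service.
{Blue}: Z1→Blue 11·18=198, Z2→Blue 2·7=14, Z3→Blue 8·18=144, Z4→Blue 11·23=253, Z5→Blue 10·24=240, Z6→Blue 4·21=84. Service 933; fixed 256; total 1189.
{Blue, Amber}: service 633 + fixed 613 = 1246
{Amber}: service 917 + fixed 357 = 1274
{Red, Blue, Green, Amber}: service 587 + fixed 1132 = 1719
No other subset beats 1189.

Open Blue only; minimum total cost 1189.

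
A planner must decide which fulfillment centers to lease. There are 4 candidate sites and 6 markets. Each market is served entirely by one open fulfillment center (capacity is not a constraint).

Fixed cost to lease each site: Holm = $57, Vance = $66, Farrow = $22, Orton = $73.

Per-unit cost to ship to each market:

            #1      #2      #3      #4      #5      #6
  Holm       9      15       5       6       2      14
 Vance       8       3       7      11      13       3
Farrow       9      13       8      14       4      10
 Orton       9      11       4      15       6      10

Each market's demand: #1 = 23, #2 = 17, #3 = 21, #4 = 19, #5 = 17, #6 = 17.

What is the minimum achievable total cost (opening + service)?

For any fixed open set, each market goes to its cheapest open site; total = fixed + service.
{Holm, Vance}: #1→Vance 8·23=184, #2→Vance 3·17=51, #3→Holm 5·21=105, #4→Holm 6·19=114, #5→Holm 2·17=34, #6→Vance 3·17=51. Service 539; fixed 123; total 662.
{Holm, Vance, Farrow}: #1→Vance 8·23=184, #2→Vance 3·17=51, #3→Holm 5·21=105, #4→Holm 6·19=114, #5→Holm 2·17=34, #6→Vance 3·17=51. Service 539; fixed 145; total 684.
{Holm, Vance, Orton}: #1→Vance 8·23=184, #2→Vance 3·17=51, #3→Orton 4·21=84, #4→Holm 6·19=114, #5→Holm 2·17=34, #6→Vance 3·17=51. Service 518; fixed 196; total 714.
{Holm, Vance, Farrow, Orton}: service 518 + fixed 218 = 736
No other subset beats 662.

Minimum total cost: 662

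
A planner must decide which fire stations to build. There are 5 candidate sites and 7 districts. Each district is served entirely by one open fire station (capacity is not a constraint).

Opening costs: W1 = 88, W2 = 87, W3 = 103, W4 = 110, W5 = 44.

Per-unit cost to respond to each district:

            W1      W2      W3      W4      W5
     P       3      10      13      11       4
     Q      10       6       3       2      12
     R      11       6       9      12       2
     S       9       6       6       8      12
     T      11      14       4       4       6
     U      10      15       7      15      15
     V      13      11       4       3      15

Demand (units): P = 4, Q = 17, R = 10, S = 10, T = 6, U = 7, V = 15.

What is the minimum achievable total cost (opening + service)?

For any fixed open set, each district goes to its cheapest open site; total = fixed + service.
{W3, W5}: P→W5 4·4=16, Q→W3 3·17=51, R→W5 2·10=20, S→W3 6·10=60, T→W3 4·6=24, U→W3 7·7=49, V→W3 4·15=60. Service 280; fixed 147; total 427.
{W4, W5}: service 324 + fixed 154 = 478
{W3}: service 386 + fixed 103 = 489
{W1, W2, W3, W4, W5}: service 244 + fixed 432 = 676
No other subset beats 427.

Minimum total cost: 427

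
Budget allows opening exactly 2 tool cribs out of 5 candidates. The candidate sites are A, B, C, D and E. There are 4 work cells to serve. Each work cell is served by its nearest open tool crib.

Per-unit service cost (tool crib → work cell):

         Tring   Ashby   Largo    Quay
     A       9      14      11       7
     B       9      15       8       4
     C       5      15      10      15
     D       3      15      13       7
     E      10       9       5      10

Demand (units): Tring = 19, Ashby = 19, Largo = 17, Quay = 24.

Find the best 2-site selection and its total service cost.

With exactly 2 open, each work cell uses its cheapest among the chosen.
{D, E}: Tring→D 3·19=57, Ashby→E 9·19=171, Largo→E 5·17=85, Quay→D 7·24=168. Service cost 481.
{B, E}: service cost 523
{B, D}: service cost 574
Among all 10 size-2 choices, {D, E} is lowest.

Choose D and E; total service cost 481.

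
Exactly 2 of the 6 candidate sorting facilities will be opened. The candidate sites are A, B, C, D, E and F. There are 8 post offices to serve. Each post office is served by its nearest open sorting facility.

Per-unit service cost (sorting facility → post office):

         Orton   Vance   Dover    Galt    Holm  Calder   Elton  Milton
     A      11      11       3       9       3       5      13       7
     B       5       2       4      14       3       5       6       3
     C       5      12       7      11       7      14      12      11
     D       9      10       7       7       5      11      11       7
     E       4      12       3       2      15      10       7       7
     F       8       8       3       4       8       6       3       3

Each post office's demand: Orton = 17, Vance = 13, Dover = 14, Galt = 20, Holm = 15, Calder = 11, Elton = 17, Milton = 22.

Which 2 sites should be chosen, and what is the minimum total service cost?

Choose B and E; total service cost 444.

With exactly 2 open, each post office uses its cheapest among the chosen.
{B, E}: Orton→E 4·17=68, Vance→B 2·13=26, Dover→E 3·14=42, Galt→E 2·20=40, Holm→B 3·15=45, Calder→B 5·11=55, Elton→B 6·17=102, Milton→B 3·22=66. Service cost 444.
{B, F}: service cost 450
{E, F}: service cost 557
Among all 15 size-2 choices, {B, E} is lowest.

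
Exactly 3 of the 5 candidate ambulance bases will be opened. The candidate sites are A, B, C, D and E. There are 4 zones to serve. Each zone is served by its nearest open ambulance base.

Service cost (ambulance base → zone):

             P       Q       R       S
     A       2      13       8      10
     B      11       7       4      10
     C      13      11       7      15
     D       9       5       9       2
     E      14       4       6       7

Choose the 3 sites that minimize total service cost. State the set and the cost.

With exactly 3 open, each zone uses its cheapest among the chosen.
{A, B, D}: P→A 2, Q→D 5, R→B 4, S→D 2. Service cost 13.
{A, D, E}: service cost 14
{A, C, D}: service cost 16
Among all 10 size-3 choices, {A, B, D} is lowest.

Choose A, B and D; total service cost 13.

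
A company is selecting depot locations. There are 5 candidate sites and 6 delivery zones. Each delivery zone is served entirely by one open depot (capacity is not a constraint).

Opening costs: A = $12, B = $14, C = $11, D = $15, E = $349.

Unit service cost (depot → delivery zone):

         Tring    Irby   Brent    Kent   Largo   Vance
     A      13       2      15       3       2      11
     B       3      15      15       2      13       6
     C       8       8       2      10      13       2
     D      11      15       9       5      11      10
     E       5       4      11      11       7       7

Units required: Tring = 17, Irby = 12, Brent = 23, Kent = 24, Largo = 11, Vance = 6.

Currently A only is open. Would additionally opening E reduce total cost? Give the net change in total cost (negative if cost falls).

No — net change +97 (cost rises by 97).

Current service cost with {A}: 750.
Adding E: each delivery zone re-picks its cheapest; new service cost 498, saving 252.
Extra fixed cost: 349. Net change = 349 − 252 = 97.
(Totals: 762 → 859.)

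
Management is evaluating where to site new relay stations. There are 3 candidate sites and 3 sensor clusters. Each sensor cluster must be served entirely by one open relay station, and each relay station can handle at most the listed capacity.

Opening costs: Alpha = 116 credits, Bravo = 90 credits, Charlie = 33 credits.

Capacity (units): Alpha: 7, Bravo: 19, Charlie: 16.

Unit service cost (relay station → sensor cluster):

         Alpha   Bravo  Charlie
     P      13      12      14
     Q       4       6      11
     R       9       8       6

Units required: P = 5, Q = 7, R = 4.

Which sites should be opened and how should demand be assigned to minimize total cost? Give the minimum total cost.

Minimum total cost: 204

Open {Charlie}: P→Charlie 14·5=70, Q→Charlie 11·7=77, R→Charlie 6·4=24.
Loads: Charlie carries 16/16. Service 171; fixed 33; total 204.
Next best feasible plan costs 224.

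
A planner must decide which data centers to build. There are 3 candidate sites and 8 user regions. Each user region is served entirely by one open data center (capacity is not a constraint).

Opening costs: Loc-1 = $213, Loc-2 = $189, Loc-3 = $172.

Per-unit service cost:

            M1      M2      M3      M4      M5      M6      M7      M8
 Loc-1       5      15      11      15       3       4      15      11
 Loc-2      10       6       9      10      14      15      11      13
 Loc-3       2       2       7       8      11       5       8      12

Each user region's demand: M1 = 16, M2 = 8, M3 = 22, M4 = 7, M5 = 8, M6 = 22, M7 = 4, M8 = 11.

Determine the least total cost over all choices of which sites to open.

Minimum total cost: 792

For any fixed open set, each user region goes to its cheapest open site; total = fixed + service.
{Loc-3}: M1→Loc-3 2·16=32, M2→Loc-3 2·8=16, M3→Loc-3 7·22=154, M4→Loc-3 8·7=56, M5→Loc-3 11·8=88, M6→Loc-3 5·22=110, M7→Loc-3 8·4=32, M8→Loc-3 12·11=132. Service 620; fixed 172; total 792.
{Loc-1, Loc-3}: service 523 + fixed 385 = 908
{Loc-2, Loc-3}: M1→Loc-3 2·16=32, M2→Loc-3 2·8=16, M3→Loc-3 7·22=154, M4→Loc-3 8·7=56, M5→Loc-3 11·8=88, M6→Loc-3 5·22=110, M7→Loc-3 8·4=32, M8→Loc-3 12·11=132. Service 620; fixed 361; total 981.
{Loc-1, Loc-2, Loc-3}: M1→Loc-3 2·16=32, M2→Loc-3 2·8=16, M3→Loc-3 7·22=154, M4→Loc-3 8·7=56, M5→Loc-1 3·8=24, M6→Loc-1 4·22=88, M7→Loc-3 8·4=32, M8→Loc-1 11·11=121. Service 523; fixed 574; total 1097.
No other subset beats 792.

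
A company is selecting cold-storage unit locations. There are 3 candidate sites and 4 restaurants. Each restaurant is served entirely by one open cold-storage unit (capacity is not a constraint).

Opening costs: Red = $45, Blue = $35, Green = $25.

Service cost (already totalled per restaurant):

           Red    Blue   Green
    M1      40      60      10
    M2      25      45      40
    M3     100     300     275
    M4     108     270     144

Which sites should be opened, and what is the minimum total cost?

Open Red and Green; minimum total cost 313.

For any fixed open set, each restaurant goes to its cheapest open site; total = fixed + service.
{Red, Green}: M1→Green 10, M2→Red 25, M3→Red 100, M4→Red 108. Service 243; fixed 70; total 313.
{Red}: service 273 + fixed 45 = 318
{Red, Blue, Green}: M1→Green 10, M2→Red 25, M3→Red 100, M4→Red 108. Service 243; fixed 105; total 348.
{Green}: service 469 + fixed 25 = 494
(All 7 nonempty subsets were checked; Red and Green is lowest.)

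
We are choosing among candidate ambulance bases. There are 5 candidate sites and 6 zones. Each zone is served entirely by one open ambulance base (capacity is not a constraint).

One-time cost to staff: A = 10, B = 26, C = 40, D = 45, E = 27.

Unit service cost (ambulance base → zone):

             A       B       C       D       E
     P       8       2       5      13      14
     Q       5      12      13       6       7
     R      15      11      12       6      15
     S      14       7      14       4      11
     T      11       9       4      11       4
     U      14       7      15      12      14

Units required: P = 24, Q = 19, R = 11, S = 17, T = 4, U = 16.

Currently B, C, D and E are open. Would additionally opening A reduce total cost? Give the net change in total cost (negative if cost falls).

Current service cost with {B, C, D, E}: 424.
Adding A: each zone re-picks its cheapest; new service cost 405, saving 19.
Extra fixed cost: 10. Net change = 10 − 19 = -9.
(Totals: 562 → 553.)

Yes — net change −9 (cost falls by 9).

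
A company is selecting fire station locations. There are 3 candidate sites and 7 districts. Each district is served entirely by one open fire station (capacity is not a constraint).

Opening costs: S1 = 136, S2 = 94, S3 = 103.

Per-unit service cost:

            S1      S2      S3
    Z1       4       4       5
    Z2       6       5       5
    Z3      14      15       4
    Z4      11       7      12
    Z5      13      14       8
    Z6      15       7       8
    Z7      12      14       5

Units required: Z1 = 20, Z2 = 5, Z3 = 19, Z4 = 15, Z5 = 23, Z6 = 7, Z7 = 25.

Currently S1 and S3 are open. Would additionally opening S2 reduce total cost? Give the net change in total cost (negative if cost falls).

No — net change +27 (cost rises by 27).

Current service cost with {S1, S3}: 711.
Adding S2: each district re-picks its cheapest; new service cost 644, saving 67.
Extra fixed cost: 94. Net change = 94 − 67 = 27.
(Totals: 950 → 977.)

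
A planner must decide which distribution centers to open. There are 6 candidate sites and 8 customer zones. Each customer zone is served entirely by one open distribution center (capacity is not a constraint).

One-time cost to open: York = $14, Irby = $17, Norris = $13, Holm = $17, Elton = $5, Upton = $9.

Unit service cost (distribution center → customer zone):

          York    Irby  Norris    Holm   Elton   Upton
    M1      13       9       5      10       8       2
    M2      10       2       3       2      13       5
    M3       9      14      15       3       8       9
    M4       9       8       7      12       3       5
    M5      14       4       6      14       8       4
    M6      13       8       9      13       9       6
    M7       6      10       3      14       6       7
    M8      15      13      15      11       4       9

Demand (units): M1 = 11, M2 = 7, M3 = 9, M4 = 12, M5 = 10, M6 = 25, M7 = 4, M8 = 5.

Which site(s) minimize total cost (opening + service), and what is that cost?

For any fixed open set, each customer zone goes to its cheapest open site; total = fixed + service.
{Holm, Elton, Upton}: M1→Upton 2·11=22, M2→Holm 2·7=14, M3→Holm 3·9=27, M4→Elton 3·12=36, M5→Upton 4·10=40, M6→Upton 6·25=150, M7→Elton 6·4=24, M8→Elton 4·5=20. Service 333; fixed 31; total 364.
{Norris, Holm, Elton, Upton}: service 321 + fixed 44 = 365
{York, Holm, Elton, Upton}: service 333 + fixed 45 = 378
{York, Irby, Norris, Holm, Elton, Upton}: M1→Upton 2·11=22, M2→Irby 2·7=14, M3→Holm 3·9=27, M4→Elton 3·12=36, M5→Irby 4·10=40, M6→Upton 6·25=150, M7→Norris 3·4=12, M8→Elton 4·5=20. Service 321; fixed 75; total 396.
No other subset beats 364.

Open Holm, Elton and Upton; minimum total cost 364.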